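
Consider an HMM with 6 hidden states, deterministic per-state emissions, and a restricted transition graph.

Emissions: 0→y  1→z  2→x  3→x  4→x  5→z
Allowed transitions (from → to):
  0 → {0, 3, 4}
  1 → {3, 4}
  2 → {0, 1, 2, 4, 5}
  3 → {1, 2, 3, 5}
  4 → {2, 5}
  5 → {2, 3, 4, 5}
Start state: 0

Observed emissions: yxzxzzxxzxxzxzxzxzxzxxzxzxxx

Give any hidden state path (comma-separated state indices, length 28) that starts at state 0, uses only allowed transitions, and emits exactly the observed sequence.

  pos 0: y in {0}, choose 0; start
  pos 1: x in {2,3,4}, choose 3; 0->3 ok
  pos 2: z in {1,5}, choose 1; 3->1 ok
  pos 3: x in {2,3,4}, choose 4; 1->4 ok
  pos 4: z in {1,5}, choose 5; 4->5 ok
  pos 5: z in {1,5}, choose 5; 5->5 ok
  pos 6: x in {2,3,4}, choose 2; 5->2 ok
  pos 7: x in {2,3,4}, choose 4; 2->4 ok
  pos 8: z in {1,5}, choose 5; 4->5 ok
  pos 9: x in {2,3,4}, choose 3; 5->3 ok
  pos 10: x in {2,3,4}, choose 2; 3->2 ok
  pos 11: z in {1,5}, choose 1; 2->1 ok
  pos 12: x in {2,3,4}, choose 4; 1->4 ok
  pos 13: z in {1,5}, choose 5; 4->5 ok
  pos 14: x in {2,3,4}, choose 2; 5->2 ok
  pos 15: z in {1,5}, choose 5; 2->5 ok
  pos 16: x in {2,3,4}, choose 3; 5->3 ok
  pos 17: z in {1,5}, choose 5; 3->5 ok
  pos 18: x in {2,3,4}, choose 4; 5->4 ok
  pos 19: z in {1,5}, choose 5; 4->5 ok
  pos 20: x in {2,3,4}, choose 2; 5->2 ok
  pos 21: x in {2,3,4}, choose 2; 2->2 ok
  pos 22: z in {1,5}, choose 5; 2->5 ok
  pos 23: x in {2,3,4}, choose 2; 5->2 ok
  pos 24: z in {1,5}, choose 1; 2->1 ok
  pos 25: x in {2,3,4}, choose 4; 1->4 ok
  pos 26: x in {2,3,4}, choose 2; 4->2 ok
  pos 27: x in {2,3,4}, choose 4; 2->4 ok

0,3,1,4,5,5,2,4,5,3,2,1,4,5,2,5,3,5,4,5,2,2,5,2,1,4,2,4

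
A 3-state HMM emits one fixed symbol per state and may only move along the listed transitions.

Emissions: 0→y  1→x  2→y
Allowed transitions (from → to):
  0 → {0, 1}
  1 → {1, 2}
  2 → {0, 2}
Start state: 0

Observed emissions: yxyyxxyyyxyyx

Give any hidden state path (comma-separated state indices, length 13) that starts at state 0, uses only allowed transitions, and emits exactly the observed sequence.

  [0] y  {0,2}  => 0  start
  [1] x  {1}  => 1  0->1 ok
  [2] y  {0,2}  => 2  1->2 ok
  [3] y  {0,2}  => 0  2->0 ok
  [4] x  {1}  => 1  0->1 ok
  [5] x  {1}  => 1  1->1 ok
  [6] y  {0,2}  => 2  1->2 ok
  [7] y  {0,2}  => 2  2->2 ok
  [8] y  {0,2}  => 0  2->0 ok
  [9] x  {1}  => 1  0->1 ok
  [10] y  {0,2}  => 2  1->2 ok
  [11] y  {0,2}  => 0  2->0 ok
  [12] x  {1}  => 1  0->1 ok

0,1,2,0,1,1,2,2,0,1,2,0,1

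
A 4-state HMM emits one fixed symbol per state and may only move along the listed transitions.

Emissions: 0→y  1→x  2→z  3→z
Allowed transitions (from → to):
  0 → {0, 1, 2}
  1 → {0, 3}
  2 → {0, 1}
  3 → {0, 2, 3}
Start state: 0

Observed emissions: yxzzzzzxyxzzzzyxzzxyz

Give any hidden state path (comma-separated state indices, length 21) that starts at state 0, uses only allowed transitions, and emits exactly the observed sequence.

  0: obs=y cand={0} pick 0 [start]
  1: obs=x cand={1} pick 1 [0->1 ok]
  2: obs=z cand={2,3} pick 3 [1->3 ok]
  3: obs=z cand={2,3} pick 3 [3->3 ok]
  4: obs=z cand={2,3} pick 3 [3->3 ok]
  5: obs=z cand={2,3} pick 3 [3->3 ok]
  6: obs=z cand={2,3} pick 2 [3->2 ok]
  7: obs=x cand={1} pick 1 [2->1 ok]
  8: obs=y cand={0} pick 0 [1->0 ok]
  9: obs=x cand={1} pick 1 [0->1 ok]
  10: obs=z cand={2,3} pick 3 [1->3 ok]
  11: obs=z cand={2,3} pick 3 [3->3 ok]
  12: obs=z cand={2,3} pick 3 [3->3 ok]
  13: obs=z cand={2,3} pick 2 [3->2 ok]
  14: obs=y cand={0} pick 0 [2->0 ok]
  15: obs=x cand={1} pick 1 [0->1 ok]
  16: obs=z cand={2,3} pick 3 [1->3 ok]
  17: obs=z cand={2,3} pick 2 [3->2 ok]
  18: obs=x cand={1} pick 1 [2->1 ok]
  19: obs=y cand={0} pick 0 [1->0 ok]
  20: obs=z cand={2,3} pick 2 [0->2 ok]

0,1,3,3,3,3,2,1,0,1,3,3,3,2,0,1,3,2,1,0,2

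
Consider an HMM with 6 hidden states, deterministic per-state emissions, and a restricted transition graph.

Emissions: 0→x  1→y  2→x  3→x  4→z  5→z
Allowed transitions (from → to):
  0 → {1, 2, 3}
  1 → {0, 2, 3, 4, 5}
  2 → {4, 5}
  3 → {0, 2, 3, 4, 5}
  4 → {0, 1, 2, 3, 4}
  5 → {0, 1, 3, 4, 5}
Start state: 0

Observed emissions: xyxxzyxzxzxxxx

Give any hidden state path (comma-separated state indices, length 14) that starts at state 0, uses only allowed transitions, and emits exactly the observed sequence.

0,1,0,3,5,1,2,5,3,4,3,0,3,2

  [0] x  {0,2,3}  => 0  start
  [1] y  {1}  => 1  0->1 ok
  [2] x  {0,2,3}  => 0  1->0 ok
  [3] x  {0,2,3}  => 3  0->3 ok
  [4] z  {4,5}  => 5  3->5 ok
  [5] y  {1}  => 1  5->1 ok
  [6] x  {0,2,3}  => 2  1->2 ok
  [7] z  {4,5}  => 5  2->5 ok
  [8] x  {0,2,3}  => 3  5->3 ok
  [9] z  {4,5}  => 4  3->4 ok
  [10] x  {0,2,3}  => 3  4->3 ok
  [11] x  {0,2,3}  => 0  3->0 ok
  [12] x  {0,2,3}  => 3  0->3 ok
  [13] x  {0,2,3}  => 2  3->2 ok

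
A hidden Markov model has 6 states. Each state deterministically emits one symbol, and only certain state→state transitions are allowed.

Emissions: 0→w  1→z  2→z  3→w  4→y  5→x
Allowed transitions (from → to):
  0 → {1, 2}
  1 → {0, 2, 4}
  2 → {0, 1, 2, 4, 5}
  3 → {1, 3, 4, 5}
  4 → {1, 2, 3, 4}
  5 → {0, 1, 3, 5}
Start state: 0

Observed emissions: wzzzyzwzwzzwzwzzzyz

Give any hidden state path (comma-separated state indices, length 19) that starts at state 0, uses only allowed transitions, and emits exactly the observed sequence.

  0: obs=w cand={0,3} pick 0 [start]
  1: obs=z cand={1,2} pick 1 [0->1 ok]
  2: obs=z cand={1,2} pick 2 [1->2 ok]
  3: obs=z cand={1,2} pick 1 [2->1 ok]
  4: obs=y cand={4} pick 4 [1->4 ok]
  5: obs=z cand={1,2} pick 2 [4->2 ok]
  6: obs=w cand={0,3} pick 0 [2->0 ok]
  7: obs=z cand={1,2} pick 1 [0->1 ok]
  8: obs=w cand={0,3} pick 0 [1->0 ok]
  9: obs=z cand={1,2} pick 1 [0->1 ok]
  10: obs=z cand={1,2} pick 2 [1->2 ok]
  11: obs=w cand={0,3} pick 0 [2->0 ok]
  12: obs=z cand={1,2} pick 1 [0->1 ok]
  13: obs=w cand={0,3} pick 0 [1->0 ok]
  14: obs=z cand={1,2} pick 2 [0->2 ok]
  15: obs=z cand={1,2} pick 2 [2->2 ok]
  16: obs=z cand={1,2} pick 2 [2->2 ok]
  17: obs=y cand={4} pick 4 [2->4 ok]
  18: obs=z cand={1,2} pick 2 [4->2 ok]

0,1,2,1,4,2,0,1,0,1,2,0,1,0,2,2,2,4,2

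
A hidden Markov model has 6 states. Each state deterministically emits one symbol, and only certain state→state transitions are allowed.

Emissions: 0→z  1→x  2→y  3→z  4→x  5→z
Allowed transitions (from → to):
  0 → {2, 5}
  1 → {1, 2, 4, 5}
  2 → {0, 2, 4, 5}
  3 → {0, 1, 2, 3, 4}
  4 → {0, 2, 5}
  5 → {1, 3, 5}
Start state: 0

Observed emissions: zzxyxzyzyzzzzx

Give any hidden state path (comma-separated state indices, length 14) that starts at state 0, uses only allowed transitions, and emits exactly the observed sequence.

0,5,1,2,4,0,2,0,2,5,5,5,3,1

  [0] z  {0,3,5}  => 0  start
  [1] z  {0,3,5}  => 5  0->5 ok
  [2] x  {1,4}  => 1  5->1 ok
  [3] y  {2}  => 2  1->2 ok
  [4] x  {1,4}  => 4  2->4 ok
  [5] z  {0,3,5}  => 0  4->0 ok
  [6] y  {2}  => 2  0->2 ok
  [7] z  {0,3,5}  => 0  2->0 ok
  [8] y  {2}  => 2  0->2 ok
  [9] z  {0,3,5}  => 5  2->5 ok
  [10] z  {0,3,5}  => 5  5->5 ok
  [11] z  {0,3,5}  => 5  5->5 ok
  [12] z  {0,3,5}  => 3  5->3 ok
  [13] x  {1,4}  => 1  3->1 ok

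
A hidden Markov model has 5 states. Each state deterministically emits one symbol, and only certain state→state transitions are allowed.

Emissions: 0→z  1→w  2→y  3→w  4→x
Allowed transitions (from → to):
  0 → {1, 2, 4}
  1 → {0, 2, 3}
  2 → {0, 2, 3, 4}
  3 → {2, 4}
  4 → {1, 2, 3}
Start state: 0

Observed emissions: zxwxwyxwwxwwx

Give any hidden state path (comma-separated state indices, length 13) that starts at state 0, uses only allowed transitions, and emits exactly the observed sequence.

0,4,3,4,3,2,4,1,3,4,1,3,4

  t0 'z' -> {0}, take 0 (start)
  t1 'x' -> {4}, take 4 (0->4 ok)
  t2 'w' -> {1,3}, take 3 (4->3 ok)
  t3 'x' -> {4}, take 4 (3->4 ok)
  t4 'w' -> {1,3}, take 3 (4->3 ok)
  t5 'y' -> {2}, take 2 (3->2 ok)
  t6 'x' -> {4}, take 4 (2->4 ok)
  t7 'w' -> {1,3}, take 1 (4->1 ok)
  t8 'w' -> {1,3}, take 3 (1->3 ok)
  t9 'x' -> {4}, take 4 (3->4 ok)
  t10 'w' -> {1,3}, take 1 (4->1 ok)
  t11 'w' -> {1,3}, take 3 (1->3 ok)
  t12 'x' -> {4}, take 4 (3->4 ok)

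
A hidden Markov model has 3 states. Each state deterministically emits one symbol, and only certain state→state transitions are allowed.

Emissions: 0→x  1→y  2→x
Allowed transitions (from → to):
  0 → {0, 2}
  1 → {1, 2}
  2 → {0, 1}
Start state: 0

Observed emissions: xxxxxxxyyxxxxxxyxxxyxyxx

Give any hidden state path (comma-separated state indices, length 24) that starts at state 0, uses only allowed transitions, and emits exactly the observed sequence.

  pos 0: x in {0,2}, choose 0; start
  pos 1: x in {0,2}, choose 2; 0->2 ok
  pos 2: x in {0,2}, choose 0; 2->0 ok
  pos 3: x in {0,2}, choose 0; 0->0 ok
  pos 4: x in {0,2}, choose 0; 0->0 ok
  pos 5: x in {0,2}, choose 0; 0->0 ok
  pos 6: x in {0,2}, choose 2; 0->2 ok
  pos 7: y in {1}, choose 1; 2->1 ok
  pos 8: y in {1}, choose 1; 1->1 ok
  pos 9: x in {0,2}, choose 2; 1->2 ok
  pos 10: x in {0,2}, choose 0; 2->0 ok
  pos 11: x in {0,2}, choose 0; 0->0 ok
  pos 12: x in {0,2}, choose 2; 0->2 ok
  pos 13: x in {0,2}, choose 0; 2->0 ok
  pos 14: x in {0,2}, choose 2; 0->2 ok
  pos 15: y in {1}, choose 1; 2->1 ok
  pos 16: x in {0,2}, choose 2; 1->2 ok
  pos 17: x in {0,2}, choose 0; 2->0 ok
  pos 18: x in {0,2}, choose 2; 0->2 ok
  pos 19: y in {1}, choose 1; 2->1 ok
  pos 20: x in {0,2}, choose 2; 1->2 ok
  pos 21: y in {1}, choose 1; 2->1 ok
  pos 22: x in {0,2}, choose 2; 1->2 ok
  pos 23: x in {0,2}, choose 0; 2->0 ok

0,2,0,0,0,0,2,1,1,2,0,0,2,0,2,1,2,0,2,1,2,1,2,0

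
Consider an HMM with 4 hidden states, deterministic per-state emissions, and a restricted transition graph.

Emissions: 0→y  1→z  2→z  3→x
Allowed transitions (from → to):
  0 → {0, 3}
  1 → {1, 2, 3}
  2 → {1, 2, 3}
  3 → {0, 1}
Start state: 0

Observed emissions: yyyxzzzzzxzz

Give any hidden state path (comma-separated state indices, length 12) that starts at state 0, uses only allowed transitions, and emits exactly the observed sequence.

  pos 0: y in {0}, choose 0; start
  pos 1: y in {0}, choose 0; 0->0 ok
  pos 2: y in {0}, choose 0; 0->0 ok
  pos 3: x in {3}, choose 3; 0->3 ok
  pos 4: z in {1,2}, choose 1; 3->1 ok
  pos 5: z in {1,2}, choose 2; 1->2 ok
  pos 6: z in {1,2}, choose 2; 2->2 ok
  pos 7: z in {1,2}, choose 1; 2->1 ok
  pos 8: z in {1,2}, choose 1; 1->1 ok
  pos 9: x in {3}, choose 3; 1->3 ok
  pos 10: z in {1,2}, choose 1; 3->1 ok
  pos 11: z in {1,2}, choose 1; 1->1 ok

0,0,0,3,1,2,2,1,1,3,1,1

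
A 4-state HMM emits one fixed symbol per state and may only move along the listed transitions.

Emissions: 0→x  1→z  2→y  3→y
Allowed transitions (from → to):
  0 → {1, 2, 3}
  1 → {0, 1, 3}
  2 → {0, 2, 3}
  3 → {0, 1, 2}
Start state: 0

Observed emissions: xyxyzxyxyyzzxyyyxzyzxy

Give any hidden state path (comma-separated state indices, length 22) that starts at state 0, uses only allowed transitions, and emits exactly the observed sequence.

0,3,0,3,1,0,2,0,2,3,1,1,0,2,2,2,0,1,3,1,0,2

  pos 0: x in {0}, choose 0; start
  pos 1: y in {2,3}, choose 3; 0->3 ok
  pos 2: x in {0}, choose 0; 3->0 ok
  pos 3: y in {2,3}, choose 3; 0->3 ok
  pos 4: z in {1}, choose 1; 3->1 ok
  pos 5: x in {0}, choose 0; 1->0 ok
  pos 6: y in {2,3}, choose 2; 0->2 ok
  pos 7: x in {0}, choose 0; 2->0 ok
  pos 8: y in {2,3}, choose 2; 0->2 ok
  pos 9: y in {2,3}, choose 3; 2->3 ok
  pos 10: z in {1}, choose 1; 3->1 ok
  pos 11: z in {1}, choose 1; 1->1 ok
  pos 12: x in {0}, choose 0; 1->0 ok
  pos 13: y in {2,3}, choose 2; 0->2 ok
  pos 14: y in {2,3}, choose 2; 2->2 ok
  pos 15: y in {2,3}, choose 2; 2->2 ok
  pos 16: x in {0}, choose 0; 2->0 ok
  pos 17: z in {1}, choose 1; 0->1 ok
  pos 18: y in {2,3}, choose 3; 1->3 ok
  pos 19: z in {1}, choose 1; 3->1 ok
  pos 20: x in {0}, choose 0; 1->0 ok
  pos 21: y in {2,3}, choose 2; 0->2 ok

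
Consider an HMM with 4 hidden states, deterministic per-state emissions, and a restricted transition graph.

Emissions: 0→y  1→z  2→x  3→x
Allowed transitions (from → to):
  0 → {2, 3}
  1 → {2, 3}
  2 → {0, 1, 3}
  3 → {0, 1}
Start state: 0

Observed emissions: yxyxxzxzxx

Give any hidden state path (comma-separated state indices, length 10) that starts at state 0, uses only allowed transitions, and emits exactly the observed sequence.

0,3,0,2,3,1,2,1,2,3

  [0] y  {0}  => 0  start
  [1] x  {2,3}  => 3  0->3 ok
  [2] y  {0}  => 0  3->0 ok
  [3] x  {2,3}  => 2  0->2 ok
  [4] x  {2,3}  => 3  2->3 ok
  [5] z  {1}  => 1  3->1 ok
  [6] x  {2,3}  => 2  1->2 ok
  [7] z  {1}  => 1  2->1 ok
  [8] x  {2,3}  => 2  1->2 ok
  [9] x  {2,3}  => 3  2->3 ok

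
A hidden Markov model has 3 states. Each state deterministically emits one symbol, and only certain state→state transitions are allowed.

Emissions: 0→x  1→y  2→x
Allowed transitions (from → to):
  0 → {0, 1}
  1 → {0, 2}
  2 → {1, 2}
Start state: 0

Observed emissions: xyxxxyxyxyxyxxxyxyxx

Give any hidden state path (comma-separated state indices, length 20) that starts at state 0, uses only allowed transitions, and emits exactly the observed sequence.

0,1,0,0,0,1,2,1,2,1,0,1,0,0,0,1,2,1,0,0

  t0 'x' -> {0,2}, take 0 (start)
  t1 'y' -> {1}, take 1 (0->1 ok)
  t2 'x' -> {0,2}, take 0 (1->0 ok)
  t3 'x' -> {0,2}, take 0 (0->0 ok)
  t4 'x' -> {0,2}, take 0 (0->0 ok)
  t5 'y' -> {1}, take 1 (0->1 ok)
  t6 'x' -> {0,2}, take 2 (1->2 ok)
  t7 'y' -> {1}, take 1 (2->1 ok)
  t8 'x' -> {0,2}, take 2 (1->2 ok)
  t9 'y' -> {1}, take 1 (2->1 ok)
  t10 'x' -> {0,2}, take 0 (1->0 ok)
  t11 'y' -> {1}, take 1 (0->1 ok)
  t12 'x' -> {0,2}, take 0 (1->0 ok)
  t13 'x' -> {0,2}, take 0 (0->0 ok)
  t14 'x' -> {0,2}, take 0 (0->0 ok)
  t15 'y' -> {1}, take 1 (0->1 ok)
  t16 'x' -> {0,2}, take 2 (1->2 ok)
  t17 'y' -> {1}, take 1 (2->1 ok)
  t18 'x' -> {0,2}, take 0 (1->0 ok)
  t19 'x' -> {0,2}, take 0 (0->0 ok)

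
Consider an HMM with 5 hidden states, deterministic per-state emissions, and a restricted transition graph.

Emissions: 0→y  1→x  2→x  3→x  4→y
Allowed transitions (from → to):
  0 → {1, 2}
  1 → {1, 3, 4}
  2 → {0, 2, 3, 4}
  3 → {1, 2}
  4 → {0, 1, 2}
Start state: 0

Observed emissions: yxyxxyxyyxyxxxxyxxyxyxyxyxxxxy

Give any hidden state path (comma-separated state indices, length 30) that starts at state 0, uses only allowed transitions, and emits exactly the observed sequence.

  [0] y  {0,4}  => 0  start
  [1] x  {1,2,3}  => 2  0->2 ok
  [2] y  {0,4}  => 4  2->4 ok
  [3] x  {1,2,3}  => 1  4->1 ok
  [4] x  {1,2,3}  => 1  1->1 ok
  [5] y  {0,4}  => 4  1->4 ok
  [6] x  {1,2,3}  => 1  4->1 ok
  [7] y  {0,4}  => 4  1->4 ok
  [8] y  {0,4}  => 0  4->0 ok
  [9] x  {1,2,3}  => 2  0->2 ok
  [10] y  {0,4}  => 0  2->0 ok
  [11] x  {1,2,3}  => 2  0->2 ok
  [12] x  {1,2,3}  => 2  2->2 ok
  [13] x  {1,2,3}  => 2  2->2 ok
  [14] x  {1,2,3}  => 2  2->2 ok
  [15] y  {0,4}  => 0  2->0 ok
  [16] x  {1,2,3}  => 2  0->2 ok
  [17] x  {1,2,3}  => 2  2->2 ok
  [18] y  {0,4}  => 4  2->4 ok
  [19] x  {1,2,3}  => 2  4->2 ok
  [20] y  {0,4}  => 4  2->4 ok
  [21] x  {1,2,3}  => 1  4->1 ok
  [22] y  {0,4}  => 4  1->4 ok
  [23] x  {1,2,3}  => 2  4->2 ok
  [24] y  {0,4}  => 4  2->4 ok
  [25] x  {1,2,3}  => 2  4->2 ok
  [26] x  {1,2,3}  => 3  2->3 ok
  [27] x  {1,2,3}  => 1  3->1 ok
  [28] x  {1,2,3}  => 1  1->1 ok
  [29] y  {0,4}  => 4  1->4 ok

0,2,4,1,1,4,1,4,0,2,0,2,2,2,2,0,2,2,4,2,4,1,4,2,4,2,3,1,1,4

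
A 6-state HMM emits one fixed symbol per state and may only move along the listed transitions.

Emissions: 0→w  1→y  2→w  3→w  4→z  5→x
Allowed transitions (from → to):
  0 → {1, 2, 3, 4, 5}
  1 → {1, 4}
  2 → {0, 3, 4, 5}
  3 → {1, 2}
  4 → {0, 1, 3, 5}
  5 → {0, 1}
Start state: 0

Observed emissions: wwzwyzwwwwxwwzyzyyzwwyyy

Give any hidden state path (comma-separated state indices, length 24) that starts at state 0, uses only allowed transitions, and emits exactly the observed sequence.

0,2,4,3,1,4,0,2,0,2,5,0,2,4,1,4,1,1,4,0,3,1,1,1

  pos 0: w in {0,2,3}, choose 0; start
  pos 1: w in {0,2,3}, choose 2; 0->2 ok
  pos 2: z in {4}, choose 4; 2->4 ok
  pos 3: w in {0,2,3}, choose 3; 4->3 ok
  pos 4: y in {1}, choose 1; 3->1 ok
  pos 5: z in {4}, choose 4; 1->4 ok
  pos 6: w in {0,2,3}, choose 0; 4->0 ok
  pos 7: w in {0,2,3}, choose 2; 0->2 ok
  pos 8: w in {0,2,3}, choose 0; 2->0 ok
  pos 9: w in {0,2,3}, choose 2; 0->2 ok
  pos 10: x in {5}, choose 5; 2->5 ok
  pos 11: w in {0,2,3}, choose 0; 5->0 ok
  pos 12: w in {0,2,3}, choose 2; 0->2 ok
  pos 13: z in {4}, choose 4; 2->4 ok
  pos 14: y in {1}, choose 1; 4->1 ok
  pos 15: z in {4}, choose 4; 1->4 ok
  pos 16: y in {1}, choose 1; 4->1 ok
  pos 17: y in {1}, choose 1; 1->1 ok
  pos 18: z in {4}, choose 4; 1->4 ok
  pos 19: w in {0,2,3}, choose 0; 4->0 ok
  pos 20: w in {0,2,3}, choose 3; 0->3 ok
  pos 21: y in {1}, choose 1; 3->1 ok
  pos 22: y in {1}, choose 1; 1->1 ok
  pos 23: y in {1}, choose 1; 1->1 ok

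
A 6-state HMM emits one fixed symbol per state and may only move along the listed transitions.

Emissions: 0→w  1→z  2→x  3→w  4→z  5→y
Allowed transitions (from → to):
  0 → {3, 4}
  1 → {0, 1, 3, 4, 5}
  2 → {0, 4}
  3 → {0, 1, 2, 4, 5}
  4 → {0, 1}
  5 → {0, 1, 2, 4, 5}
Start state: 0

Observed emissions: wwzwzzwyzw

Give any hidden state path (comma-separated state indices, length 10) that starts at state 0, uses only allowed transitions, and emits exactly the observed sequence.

  t0 'w' -> {0,3}, take 0 (start)
  t1 'w' -> {0,3}, take 3 (0->3 ok)
  t2 'z' -> {1,4}, take 4 (3->4 ok)
  t3 'w' -> {0,3}, take 0 (4->0 ok)
  t4 'z' -> {1,4}, take 4 (0->4 ok)
  t5 'z' -> {1,4}, take 1 (4->1 ok)
  t6 'w' -> {0,3}, take 3 (1->3 ok)
  t7 'y' -> {5}, take 5 (3->5 ok)
  t8 'z' -> {1,4}, take 1 (5->1 ok)
  t9 'w' -> {0,3}, take 0 (1->0 ok)

0,3,4,0,4,1,3,5,1,0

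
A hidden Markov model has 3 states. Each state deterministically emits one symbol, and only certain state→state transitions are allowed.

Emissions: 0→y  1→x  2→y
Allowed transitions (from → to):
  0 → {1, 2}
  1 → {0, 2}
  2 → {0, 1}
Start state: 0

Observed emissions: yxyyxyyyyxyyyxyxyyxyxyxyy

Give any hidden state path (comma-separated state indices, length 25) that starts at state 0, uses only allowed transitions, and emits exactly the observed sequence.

0,1,0,2,1,0,2,0,2,1,0,2,0,1,0,1,0,2,1,2,1,2,1,2,0

  0: obs=y cand={0,2} pick 0 [start]
  1: obs=x cand={1} pick 1 [0->1 ok]
  2: obs=y cand={0,2} pick 0 [1->0 ok]
  3: obs=y cand={0,2} pick 2 [0->2 ok]
  4: obs=x cand={1} pick 1 [2->1 ok]
  5: obs=y cand={0,2} pick 0 [1->0 ok]
  6: obs=y cand={0,2} pick 2 [0->2 ok]
  7: obs=y cand={0,2} pick 0 [2->0 ok]
  8: obs=y cand={0,2} pick 2 [0->2 ok]
  9: obs=x cand={1} pick 1 [2->1 ok]
  10: obs=y cand={0,2} pick 0 [1->0 ok]
  11: obs=y cand={0,2} pick 2 [0->2 ok]
  12: obs=y cand={0,2} pick 0 [2->0 ok]
  13: obs=x cand={1} pick 1 [0->1 ok]
  14: obs=y cand={0,2} pick 0 [1->0 ok]
  15: obs=x cand={1} pick 1 [0->1 ok]
  16: obs=y cand={0,2} pick 0 [1->0 ok]
  17: obs=y cand={0,2} pick 2 [0->2 ok]
  18: obs=x cand={1} pick 1 [2->1 ok]
  19: obs=y cand={0,2} pick 2 [1->2 ok]
  20: obs=x cand={1} pick 1 [2->1 ok]
  21: obs=y cand={0,2} pick 2 [1->2 ok]
  22: obs=x cand={1} pick 1 [2->1 ok]
  23: obs=y cand={0,2} pick 2 [1->2 ok]
  24: obs=y cand={0,2} pick 0 [2->0 ok]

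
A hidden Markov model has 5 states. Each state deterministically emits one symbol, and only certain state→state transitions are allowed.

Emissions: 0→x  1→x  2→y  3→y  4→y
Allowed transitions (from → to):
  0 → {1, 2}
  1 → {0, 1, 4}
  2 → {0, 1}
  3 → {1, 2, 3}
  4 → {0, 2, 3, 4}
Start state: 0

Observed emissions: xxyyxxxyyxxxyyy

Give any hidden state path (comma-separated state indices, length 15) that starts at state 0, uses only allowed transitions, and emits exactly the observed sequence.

  pos 0: x in {0,1}, choose 0; start
  pos 1: x in {0,1}, choose 1; 0->1 ok
  pos 2: y in {2,3,4}, choose 4; 1->4 ok
  pos 3: y in {2,3,4}, choose 2; 4->2 ok
  pos 4: x in {0,1}, choose 1; 2->1 ok
  pos 5: x in {0,1}, choose 0; 1->0 ok
  pos 6: x in {0,1}, choose 1; 0->1 ok
  pos 7: y in {2,3,4}, choose 4; 1->4 ok
  pos 8: y in {2,3,4}, choose 2; 4->2 ok
  pos 9: x in {0,1}, choose 0; 2->0 ok
  pos 10: x in {0,1}, choose 1; 0->1 ok
  pos 11: x in {0,1}, choose 1; 1->1 ok
  pos 12: y in {2,3,4}, choose 4; 1->4 ok
  pos 13: y in {2,3,4}, choose 4; 4->4 ok
  pos 14: y in {2,3,4}, choose 4; 4->4 ok

0,1,4,2,1,0,1,4,2,0,1,1,4,4,4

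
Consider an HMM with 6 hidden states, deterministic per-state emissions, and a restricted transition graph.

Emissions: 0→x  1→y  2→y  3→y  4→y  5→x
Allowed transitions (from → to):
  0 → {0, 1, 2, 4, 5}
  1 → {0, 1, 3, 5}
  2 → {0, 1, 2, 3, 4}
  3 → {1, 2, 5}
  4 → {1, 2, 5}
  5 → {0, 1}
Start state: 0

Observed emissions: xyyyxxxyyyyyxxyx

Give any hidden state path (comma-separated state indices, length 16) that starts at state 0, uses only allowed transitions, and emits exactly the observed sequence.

0,4,2,1,5,0,0,2,4,2,4,1,0,5,1,5

  0: obs=x cand={0,5} pick 0 [start]
  1: obs=y cand={1,2,3,4} pick 4 [0->4 ok]
  2: obs=y cand={1,2,3,4} pick 2 [4->2 ok]
  3: obs=y cand={1,2,3,4} pick 1 [2->1 ok]
  4: obs=x cand={0,5} pick 5 [1->5 ok]
  5: obs=x cand={0,5} pick 0 [5->0 ok]
  6: obs=x cand={0,5} pick 0 [0->0 ok]
  7: obs=y cand={1,2,3,4} pick 2 [0->2 ok]
  8: obs=y cand={1,2,3,4} pick 4 [2->4 ok]
  9: obs=y cand={1,2,3,4} pick 2 [4->2 ok]
  10: obs=y cand={1,2,3,4} pick 4 [2->4 ok]
  11: obs=y cand={1,2,3,4} pick 1 [4->1 ok]
  12: obs=x cand={0,5} pick 0 [1->0 ok]
  13: obs=x cand={0,5} pick 5 [0->5 ok]
  14: obs=y cand={1,2,3,4} pick 1 [5->1 ok]
  15: obs=x cand={0,5} pick 5 [1->5 ok]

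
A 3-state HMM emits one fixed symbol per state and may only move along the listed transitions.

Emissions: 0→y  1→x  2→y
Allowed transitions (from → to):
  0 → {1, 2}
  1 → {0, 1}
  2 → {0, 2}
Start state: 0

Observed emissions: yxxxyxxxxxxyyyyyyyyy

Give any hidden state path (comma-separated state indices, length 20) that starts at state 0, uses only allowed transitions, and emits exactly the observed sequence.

  t0 'y' -> {0,2}, take 0 (start)
  t1 'x' -> {1}, take 1 (0->1 ok)
  t2 'x' -> {1}, take 1 (1->1 ok)
  t3 'x' -> {1}, take 1 (1->1 ok)
  t4 'y' -> {0,2}, take 0 (1->0 ok)
  t5 'x' -> {1}, take 1 (0->1 ok)
  t6 'x' -> {1}, take 1 (1->1 ok)
  t7 'x' -> {1}, take 1 (1->1 ok)
  t8 'x' -> {1}, take 1 (1->1 ok)
  t9 'x' -> {1}, take 1 (1->1 ok)
  t10 'x' -> {1}, take 1 (1->1 ok)
  t11 'y' -> {0,2}, take 0 (1->0 ok)
  t12 'y' -> {0,2}, take 2 (0->2 ok)
  t13 'y' -> {0,2}, take 2 (2->2 ok)
  t14 'y' -> {0,2}, take 2 (2->2 ok)
  t15 'y' -> {0,2}, take 0 (2->0 ok)
  t16 'y' -> {0,2}, take 2 (0->2 ok)
  t17 'y' -> {0,2}, take 2 (2->2 ok)
  t18 'y' -> {0,2}, take 2 (2->2 ok)
  t19 'y' -> {0,2}, take 2 (2->2 ok)

0,1,1,1,0,1,1,1,1,1,1,0,2,2,2,0,2,2,2,2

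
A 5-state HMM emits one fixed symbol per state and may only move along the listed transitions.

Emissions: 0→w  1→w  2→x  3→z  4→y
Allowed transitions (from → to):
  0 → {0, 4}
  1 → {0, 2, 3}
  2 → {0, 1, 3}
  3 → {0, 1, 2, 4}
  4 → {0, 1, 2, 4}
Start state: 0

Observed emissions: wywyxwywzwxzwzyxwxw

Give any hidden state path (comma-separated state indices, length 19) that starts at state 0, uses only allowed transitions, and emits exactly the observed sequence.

  t0 'w' -> {0,1}, take 0 (start)
  t1 'y' -> {4}, take 4 (0->4 ok)
  t2 'w' -> {0,1}, take 0 (4->0 ok)
  t3 'y' -> {4}, take 4 (0->4 ok)
  t4 'x' -> {2}, take 2 (4->2 ok)
  t5 'w' -> {0,1}, take 0 (2->0 ok)
  t6 'y' -> {4}, take 4 (0->4 ok)
  t7 'w' -> {0,1}, take 1 (4->1 ok)
  t8 'z' -> {3}, take 3 (1->3 ok)
  t9 'w' -> {0,1}, take 1 (3->1 ok)
  t10 'x' -> {2}, take 2 (1->2 ok)
  t11 'z' -> {3}, take 3 (2->3 ok)
  t12 'w' -> {0,1}, take 1 (3->1 ok)
  t13 'z' -> {3}, take 3 (1->3 ok)
  t14 'y' -> {4}, take 4 (3->4 ok)
  t15 'x' -> {2}, take 2 (4->2 ok)
  t16 'w' -> {0,1}, take 1 (2->1 ok)
  t17 'x' -> {2}, take 2 (1->2 ok)
  t18 'w' -> {0,1}, take 0 (2->0 ok)

0,4,0,4,2,0,4,1,3,1,2,3,1,3,4,2,1,2,0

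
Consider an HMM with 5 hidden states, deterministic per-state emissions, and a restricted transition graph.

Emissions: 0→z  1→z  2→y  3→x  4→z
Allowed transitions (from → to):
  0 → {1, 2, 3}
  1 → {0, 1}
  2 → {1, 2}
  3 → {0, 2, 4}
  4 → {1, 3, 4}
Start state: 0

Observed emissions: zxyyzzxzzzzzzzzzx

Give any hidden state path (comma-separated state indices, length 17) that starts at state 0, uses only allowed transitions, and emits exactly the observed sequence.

  t0 'z' -> {0,1,4}, take 0 (start)
  t1 'x' -> {3}, take 3 (0->3 ok)
  t2 'y' -> {2}, take 2 (3->2 ok)
  t3 'y' -> {2}, take 2 (2->2 ok)
  t4 'z' -> {0,1,4}, take 1 (2->1 ok)
  t5 'z' -> {0,1,4}, take 0 (1->0 ok)
  t6 'x' -> {3}, take 3 (0->3 ok)
  t7 'z' -> {0,1,4}, take 0 (3->0 ok)
  t8 'z' -> {0,1,4}, take 1 (0->1 ok)
  t9 'z' -> {0,1,4}, take 0 (1->0 ok)
  t10 'z' -> {0,1,4}, take 1 (0->1 ok)
  t11 'z' -> {0,1,4}, take 1 (1->1 ok)
  t12 'z' -> {0,1,4}, take 0 (1->0 ok)
  t13 'z' -> {0,1,4}, take 1 (0->1 ok)
  t14 'z' -> {0,1,4}, take 1 (1->1 ok)
  t15 'z' -> {0,1,4}, take 0 (1->0 ok)
  t16 'x' -> {3}, take 3 (0->3 ok)

0,3,2,2,1,0,3,0,1,0,1,1,0,1,1,0,3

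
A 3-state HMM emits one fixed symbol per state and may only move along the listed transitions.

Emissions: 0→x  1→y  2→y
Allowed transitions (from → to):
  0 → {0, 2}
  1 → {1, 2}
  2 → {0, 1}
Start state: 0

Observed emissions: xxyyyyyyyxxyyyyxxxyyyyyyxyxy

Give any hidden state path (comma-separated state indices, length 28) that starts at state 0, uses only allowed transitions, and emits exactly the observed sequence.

0,0,2,1,1,2,1,1,2,0,0,2,1,1,2,0,0,0,2,1,2,1,1,2,0,2,0,2

  pos 0: x in {0}, choose 0; start
  pos 1: x in {0}, choose 0; 0->0 ok
  pos 2: y in {1,2}, choose 2; 0->2 ok
  pos 3: y in {1,2}, choose 1; 2->1 ok
  pos 4: y in {1,2}, choose 1; 1->1 ok
  pos 5: y in {1,2}, choose 2; 1->2 ok
  pos 6: y in {1,2}, choose 1; 2->1 ok
  pos 7: y in {1,2}, choose 1; 1->1 ok
  pos 8: y in {1,2}, choose 2; 1->2 ok
  pos 9: x in {0}, choose 0; 2->0 ok
  pos 10: x in {0}, choose 0; 0->0 ok
  pos 11: y in {1,2}, choose 2; 0->2 ok
  pos 12: y in {1,2}, choose 1; 2->1 ok
  pos 13: y in {1,2}, choose 1; 1->1 ok
  pos 14: y in {1,2}, choose 2; 1->2 ok
  pos 15: x in {0}, choose 0; 2->0 ok
  pos 16: x in {0}, choose 0; 0->0 ok
  pos 17: x in {0}, choose 0; 0->0 ok
  pos 18: y in {1,2}, choose 2; 0->2 ok
  pos 19: y in {1,2}, choose 1; 2->1 ok
  pos 20: y in {1,2}, choose 2; 1->2 ok
  pos 21: y in {1,2}, choose 1; 2->1 ok
  pos 22: y in {1,2}, choose 1; 1->1 ok
  pos 23: y in {1,2}, choose 2; 1->2 ok
  pos 24: x in {0}, choose 0; 2->0 ok
  pos 25: y in {1,2}, choose 2; 0->2 ok
  pos 26: x in {0}, choose 0; 2->0 ok
  pos 27: y in {1,2}, choose 2; 0->2 ok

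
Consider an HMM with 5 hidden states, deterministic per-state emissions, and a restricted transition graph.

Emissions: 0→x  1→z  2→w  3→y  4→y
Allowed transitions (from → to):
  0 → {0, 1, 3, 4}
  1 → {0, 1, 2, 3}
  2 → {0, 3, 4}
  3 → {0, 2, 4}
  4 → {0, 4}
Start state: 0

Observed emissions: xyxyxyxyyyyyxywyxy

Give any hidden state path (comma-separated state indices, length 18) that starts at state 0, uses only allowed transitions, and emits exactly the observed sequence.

0,3,0,4,0,3,0,4,4,4,4,4,0,3,2,3,0,3

  [0] x  {0}  => 0  start
  [1] y  {3,4}  => 3  0->3 ok
  [2] x  {0}  => 0  3->0 ok
  [3] y  {3,4}  => 4  0->4 ok
  [4] x  {0}  => 0  4->0 ok
  [5] y  {3,4}  => 3  0->3 ok
  [6] x  {0}  => 0  3->0 ok
  [7] y  {3,4}  => 4  0->4 ok
  [8] y  {3,4}  => 4  4->4 ok
  [9] y  {3,4}  => 4  4->4 ok
  [10] y  {3,4}  => 4  4->4 ok
  [11] y  {3,4}  => 4  4->4 ok
  [12] x  {0}  => 0  4->0 ok
  [13] y  {3,4}  => 3  0->3 ok
  [14] w  {2}  => 2  3->2 ok
  [15] y  {3,4}  => 3  2->3 ok
  [16] x  {0}  => 0  3->0 ok
  [17] y  {3,4}  => 3  0->3 ok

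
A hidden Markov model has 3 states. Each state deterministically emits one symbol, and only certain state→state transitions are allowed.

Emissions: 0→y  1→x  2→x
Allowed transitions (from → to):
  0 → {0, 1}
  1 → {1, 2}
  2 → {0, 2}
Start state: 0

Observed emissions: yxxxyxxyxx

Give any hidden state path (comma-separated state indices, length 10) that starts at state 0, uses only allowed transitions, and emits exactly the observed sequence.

0,1,2,2,0,1,2,0,1,2

  0: obs=y cand={0} pick 0 [start]
  1: obs=x cand={1,2} pick 1 [0->1 ok]
  2: obs=x cand={1,2} pick 2 [1->2 ok]
  3: obs=x cand={1,2} pick 2 [2->2 ok]
  4: obs=y cand={0} pick 0 [2->0 ok]
  5: obs=x cand={1,2} pick 1 [0->1 ok]
  6: obs=x cand={1,2} pick 2 [1->2 ok]
  7: obs=y cand={0} pick 0 [2->0 ok]
  8: obs=x cand={1,2} pick 1 [0->1 ok]
  9: obs=x cand={1,2} pick 2 [1->2 ok]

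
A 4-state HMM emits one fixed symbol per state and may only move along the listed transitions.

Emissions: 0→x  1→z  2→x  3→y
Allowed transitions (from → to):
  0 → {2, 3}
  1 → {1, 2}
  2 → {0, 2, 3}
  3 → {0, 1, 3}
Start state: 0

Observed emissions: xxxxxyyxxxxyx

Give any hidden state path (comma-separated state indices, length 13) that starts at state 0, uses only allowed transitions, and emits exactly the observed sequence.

  [0] x  {0,2}  => 0  start
  [1] x  {0,2}  => 2  0->2 ok
  [2] x  {0,2}  => 2  2->2 ok
  [3] x  {0,2}  => 0  2->0 ok
  [4] x  {0,2}  => 2  0->2 ok
  [5] y  {3}  => 3  2->3 ok
  [6] y  {3}  => 3  3->3 ok
  [7] x  {0,2}  => 0  3->0 ok
  [8] x  {0,2}  => 2  0->2 ok
  [9] x  {0,2}  => 2  2->2 ok
  [10] x  {0,2}  => 0  2->0 ok
  [11] y  {3}  => 3  0->3 ok
  [12] x  {0,2}  => 0  3->0 ok

0,2,2,0,2,3,3,0,2,2,0,3,0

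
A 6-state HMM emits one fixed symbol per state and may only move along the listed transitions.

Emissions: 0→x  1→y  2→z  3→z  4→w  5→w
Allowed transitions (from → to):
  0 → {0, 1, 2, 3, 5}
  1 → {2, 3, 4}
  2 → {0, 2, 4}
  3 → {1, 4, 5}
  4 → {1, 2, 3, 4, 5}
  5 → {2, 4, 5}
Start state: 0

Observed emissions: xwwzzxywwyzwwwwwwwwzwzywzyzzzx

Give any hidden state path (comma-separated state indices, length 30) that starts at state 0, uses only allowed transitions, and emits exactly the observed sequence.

0,5,5,2,2,0,1,4,4,1,2,4,5,5,4,5,5,5,5,2,4,3,1,4,3,1,2,2,2,0

  [0] x  {0}  => 0  start
  [1] w  {4,5}  => 5  0->5 ok
  [2] w  {4,5}  => 5  5->5 ok
  [3] z  {2,3}  => 2  5->2 ok
  [4] z  {2,3}  => 2  2->2 ok
  [5] x  {0}  => 0  2->0 ok
  [6] y  {1}  => 1  0->1 ok
  [7] w  {4,5}  => 4  1->4 ok
  [8] w  {4,5}  => 4  4->4 ok
  [9] y  {1}  => 1  4->1 ok
  [10] z  {2,3}  => 2  1->2 ok
  [11] w  {4,5}  => 4  2->4 ok
  [12] w  {4,5}  => 5  4->5 ok
  [13] w  {4,5}  => 5  5->5 ok
  [14] w  {4,5}  => 4  5->4 ok
  [15] w  {4,5}  => 5  4->5 ok
  [16] w  {4,5}  => 5  5->5 ok
  [17] w  {4,5}  => 5  5->5 ok
  [18] w  {4,5}  => 5  5->5 ok
  [19] z  {2,3}  => 2  5->2 ok
  [20] w  {4,5}  => 4  2->4 ok
  [21] z  {2,3}  => 3  4->3 ok
  [22] y  {1}  => 1  3->1 ok
  [23] w  {4,5}  => 4  1->4 ok
  [24] z  {2,3}  => 3  4->3 ok
  [25] y  {1}  => 1  3->1 ok
  [26] z  {2,3}  => 2  1->2 ok
  [27] z  {2,3}  => 2  2->2 ok
  [28] z  {2,3}  => 2  2->2 ok
  [29] x  {0}  => 0  2->0 ok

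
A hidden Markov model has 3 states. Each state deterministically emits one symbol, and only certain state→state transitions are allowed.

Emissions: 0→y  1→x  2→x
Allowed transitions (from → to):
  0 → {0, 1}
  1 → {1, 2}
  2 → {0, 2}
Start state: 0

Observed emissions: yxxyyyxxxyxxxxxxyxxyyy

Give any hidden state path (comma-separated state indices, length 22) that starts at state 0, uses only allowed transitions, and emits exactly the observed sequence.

0,1,2,0,0,0,1,1,2,0,1,1,1,1,1,2,0,1,2,0,0,0

  0: obs=y cand={0} pick 0 [start]
  1: obs=x cand={1,2} pick 1 [0->1 ok]
  2: obs=x cand={1,2} pick 2 [1->2 ok]
  3: obs=y cand={0} pick 0 [2->0 ok]
  4: obs=y cand={0} pick 0 [0->0 ok]
  5: obs=y cand={0} pick 0 [0->0 ok]
  6: obs=x cand={1,2} pick 1 [0->1 ok]
  7: obs=x cand={1,2} pick 1 [1->1 ok]
  8: obs=x cand={1,2} pick 2 [1->2 ok]
  9: obs=y cand={0} pick 0 [2->0 ok]
  10: obs=x cand={1,2} pick 1 [0->1 ok]
  11: obs=x cand={1,2} pick 1 [1->1 ok]
  12: obs=x cand={1,2} pick 1 [1->1 ok]
  13: obs=x cand={1,2} pick 1 [1->1 ok]
  14: obs=x cand={1,2} pick 1 [1->1 ok]
  15: obs=x cand={1,2} pick 2 [1->2 ok]
  16: obs=y cand={0} pick 0 [2->0 ok]
  17: obs=x cand={1,2} pick 1 [0->1 ok]
  18: obs=x cand={1,2} pick 2 [1->2 ok]
  19: obs=y cand={0} pick 0 [2->0 ok]
  20: obs=y cand={0} pick 0 [0->0 ok]
  21: obs=y cand={0} pick 0 [0->0 ok]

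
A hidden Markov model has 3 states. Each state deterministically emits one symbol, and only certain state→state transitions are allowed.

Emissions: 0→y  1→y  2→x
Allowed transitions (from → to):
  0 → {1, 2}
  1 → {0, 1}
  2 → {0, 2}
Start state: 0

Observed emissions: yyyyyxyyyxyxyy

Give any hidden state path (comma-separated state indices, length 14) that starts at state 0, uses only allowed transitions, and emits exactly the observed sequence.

0,1,1,1,0,2,0,1,0,2,0,2,0,1

  t0 'y' -> {0,1}, take 0 (start)
  t1 'y' -> {0,1}, take 1 (0->1 ok)
  t2 'y' -> {0,1}, take 1 (1->1 ok)
  t3 'y' -> {0,1}, take 1 (1->1 ok)
  t4 'y' -> {0,1}, take 0 (1->0 ok)
  t5 'x' -> {2}, take 2 (0->2 ok)
  t6 'y' -> {0,1}, take 0 (2->0 ok)
  t7 'y' -> {0,1}, take 1 (0->1 ok)
  t8 'y' -> {0,1}, take 0 (1->0 ok)
  t9 'x' -> {2}, take 2 (0->2 ok)
  t10 'y' -> {0,1}, take 0 (2->0 ok)
  t11 'x' -> {2}, take 2 (0->2 ok)
  t12 'y' -> {0,1}, take 0 (2->0 ok)
  t13 'y' -> {0,1}, take 1 (0->1 ok)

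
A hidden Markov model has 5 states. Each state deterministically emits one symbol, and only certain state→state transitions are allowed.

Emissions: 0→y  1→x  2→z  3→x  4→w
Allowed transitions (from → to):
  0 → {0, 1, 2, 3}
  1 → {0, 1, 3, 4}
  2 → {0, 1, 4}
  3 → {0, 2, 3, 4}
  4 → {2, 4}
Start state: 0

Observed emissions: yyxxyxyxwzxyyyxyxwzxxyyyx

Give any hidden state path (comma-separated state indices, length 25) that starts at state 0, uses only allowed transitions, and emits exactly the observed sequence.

0,0,1,3,0,1,0,3,4,2,1,0,0,0,1,0,3,4,2,1,1,0,0,0,1

  [0] y  {0}  => 0  start
  [1] y  {0}  => 0  0->0 ok
  [2] x  {1,3}  => 1  0->1 ok
  [3] x  {1,3}  => 3  1->3 ok
  [4] y  {0}  => 0  3->0 ok
  [5] x  {1,3}  => 1  0->1 ok
  [6] y  {0}  => 0  1->0 ok
  [7] x  {1,3}  => 3  0->3 ok
  [8] w  {4}  => 4  3->4 ok
  [9] z  {2}  => 2  4->2 ok
  [10] x  {1,3}  => 1  2->1 ok
  [11] y  {0}  => 0  1->0 ok
  [12] y  {0}  => 0  0->0 ok
  [13] y  {0}  => 0  0->0 ok
  [14] x  {1,3}  => 1  0->1 ok
  [15] y  {0}  => 0  1->0 ok
  [16] x  {1,3}  => 3  0->3 ok
  [17] w  {4}  => 4  3->4 ok
  [18] z  {2}  => 2  4->2 ok
  [19] x  {1,3}  => 1  2->1 ok
  [20] x  {1,3}  => 1  1->1 ok
  [21] y  {0}  => 0  1->0 ok
  [22] y  {0}  => 0  0->0 ok
  [23] y  {0}  => 0  0->0 ok
  [24] x  {1,3}  => 1  0->1 ok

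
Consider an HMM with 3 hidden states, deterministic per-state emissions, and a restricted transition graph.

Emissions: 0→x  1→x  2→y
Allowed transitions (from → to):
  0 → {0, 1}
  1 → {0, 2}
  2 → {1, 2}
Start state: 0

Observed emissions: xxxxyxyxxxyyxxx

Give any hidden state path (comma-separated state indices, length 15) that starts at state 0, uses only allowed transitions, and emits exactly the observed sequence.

  [0] x  {0,1}  => 0  start
  [1] x  {0,1}  => 0  0->0 ok
  [2] x  {0,1}  => 0  0->0 ok
  [3] x  {0,1}  => 1  0->1 ok
  [4] y  {2}  => 2  1->2 ok
  [5] x  {0,1}  => 1  2->1 ok
  [6] y  {2}  => 2  1->2 ok
  [7] x  {0,1}  => 1  2->1 ok
  [8] x  {0,1}  => 0  1->0 ok
  [9] x  {0,1}  => 1  0->1 ok
  [10] y  {2}  => 2  1->2 ok
  [11] y  {2}  => 2  2->2 ok
  [12] x  {0,1}  => 1  2->1 ok
  [13] x  {0,1}  => 0  1->0 ok
  [14] x  {0,1}  => 1  0->1 ok

0,0,0,1,2,1,2,1,0,1,2,2,1,0,1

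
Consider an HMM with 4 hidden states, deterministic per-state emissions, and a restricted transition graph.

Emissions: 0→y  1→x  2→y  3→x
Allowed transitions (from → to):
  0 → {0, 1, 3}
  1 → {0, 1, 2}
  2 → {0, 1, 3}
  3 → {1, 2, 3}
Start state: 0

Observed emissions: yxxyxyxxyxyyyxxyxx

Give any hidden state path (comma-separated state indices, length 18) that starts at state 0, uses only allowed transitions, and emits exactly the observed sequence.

0,3,1,2,1,2,1,1,0,3,2,0,0,3,1,0,3,1

  t0 'y' -> {0,2}, take 0 (start)
  t1 'x' -> {1,3}, take 3 (0->3 ok)
  t2 'x' -> {1,3}, take 1 (3->1 ok)
  t3 'y' -> {0,2}, take 2 (1->2 ok)
  t4 'x' -> {1,3}, take 1 (2->1 ok)
  t5 'y' -> {0,2}, take 2 (1->2 ok)
  t6 'x' -> {1,3}, take 1 (2->1 ok)
  t7 'x' -> {1,3}, take 1 (1->1 ok)
  t8 'y' -> {0,2}, take 0 (1->0 ok)
  t9 'x' -> {1,3}, take 3 (0->3 ok)
  t10 'y' -> {0,2}, take 2 (3->2 ok)
  t11 'y' -> {0,2}, take 0 (2->0 ok)
  t12 'y' -> {0,2}, take 0 (0->0 ok)
  t13 'x' -> {1,3}, take 3 (0->3 ok)
  t14 'x' -> {1,3}, take 1 (3->1 ok)
  t15 'y' -> {0,2}, take 0 (1->0 ok)
  t16 'x' -> {1,3}, take 3 (0->3 ok)
  t17 'x' -> {1,3}, take 1 (3->1 ok)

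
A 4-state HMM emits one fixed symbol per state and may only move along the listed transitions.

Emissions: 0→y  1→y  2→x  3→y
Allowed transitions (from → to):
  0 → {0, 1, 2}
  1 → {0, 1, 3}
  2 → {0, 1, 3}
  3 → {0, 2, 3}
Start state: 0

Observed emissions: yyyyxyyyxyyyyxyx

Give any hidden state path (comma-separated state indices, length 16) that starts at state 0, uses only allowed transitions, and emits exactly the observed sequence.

0,0,1,3,2,3,0,0,2,3,0,1,3,2,3,2

  t0 'y' -> {0,1,3}, take 0 (start)
  t1 'y' -> {0,1,3}, take 0 (0->0 ok)
  t2 'y' -> {0,1,3}, take 1 (0->1 ok)
  t3 'y' -> {0,1,3}, take 3 (1->3 ok)
  t4 'x' -> {2}, take 2 (3->2 ok)
  t5 'y' -> {0,1,3}, take 3 (2->3 ok)
  t6 'y' -> {0,1,3}, take 0 (3->0 ok)
  t7 'y' -> {0,1,3}, take 0 (0->0 ok)
  t8 'x' -> {2}, take 2 (0->2 ok)
  t9 'y' -> {0,1,3}, take 3 (2->3 ok)
  t10 'y' -> {0,1,3}, take 0 (3->0 ok)
  t11 'y' -> {0,1,3}, take 1 (0->1 ok)
  t12 'y' -> {0,1,3}, take 3 (1->3 ok)
  t13 'x' -> {2}, take 2 (3->2 ok)
  t14 'y' -> {0,1,3}, take 3 (2->3 ok)
  t15 'x' -> {2}, take 2 (3->2 ok)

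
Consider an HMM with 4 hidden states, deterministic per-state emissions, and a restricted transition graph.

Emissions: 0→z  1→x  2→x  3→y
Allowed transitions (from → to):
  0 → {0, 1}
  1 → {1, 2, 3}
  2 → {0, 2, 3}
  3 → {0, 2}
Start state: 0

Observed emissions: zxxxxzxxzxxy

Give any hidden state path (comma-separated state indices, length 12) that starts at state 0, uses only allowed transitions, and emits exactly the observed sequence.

0,1,1,2,2,0,1,2,0,1,2,3

  pos 0: z in {0}, choose 0; start
  pos 1: x in {1,2}, choose 1; 0->1 ok
  pos 2: x in {1,2}, choose 1; 1->1 ok
  pos 3: x in {1,2}, choose 2; 1->2 ok
  pos 4: x in {1,2}, choose 2; 2->2 ok
  pos 5: z in {0}, choose 0; 2->0 ok
  pos 6: x in {1,2}, choose 1; 0->1 ok
  pos 7: x in {1,2}, choose 2; 1->2 ok
  pos 8: z in {0}, choose 0; 2->0 ok
  pos 9: x in {1,2}, choose 1; 0->1 ok
  pos 10: x in {1,2}, choose 2; 1->2 ok
  pos 11: y in {3}, choose 3; 2->3 ok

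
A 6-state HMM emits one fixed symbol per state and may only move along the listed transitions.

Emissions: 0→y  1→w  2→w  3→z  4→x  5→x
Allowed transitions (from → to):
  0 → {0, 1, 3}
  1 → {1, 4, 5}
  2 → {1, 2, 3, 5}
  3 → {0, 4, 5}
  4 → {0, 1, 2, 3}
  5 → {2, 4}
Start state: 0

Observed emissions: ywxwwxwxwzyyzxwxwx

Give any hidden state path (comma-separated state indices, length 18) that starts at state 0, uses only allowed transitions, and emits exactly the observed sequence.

  t0 'y' -> {0}, take 0 (start)
  t1 'w' -> {1,2}, take 1 (0->1 ok)
  t2 'x' -> {4,5}, take 5 (1->5 ok)
  t3 'w' -> {1,2}, take 2 (5->2 ok)
  t4 'w' -> {1,2}, take 1 (2->1 ok)
  t5 'x' -> {4,5}, take 4 (1->4 ok)
  t6 'w' -> {1,2}, take 1 (4->1 ok)
  t7 'x' -> {4,5}, take 5 (1->5 ok)
  t8 'w' -> {1,2}, take 2 (5->2 ok)
  t9 'z' -> {3}, take 3 (2->3 ok)
  t10 'y' -> {0}, take 0 (3->0 ok)
  t11 'y' -> {0}, take 0 (0->0 ok)
  t12 'z' -> {3}, take 3 (0->3 ok)
  t13 'x' -> {4,5}, take 4 (3->4 ok)
  t14 'w' -> {1,2}, take 1 (4->1 ok)
  t15 'x' -> {4,5}, take 4 (1->4 ok)
  t16 'w' -> {1,2}, take 1 (4->1 ok)
  t17 'x' -> {4,5}, take 4 (1->4 ok)

0,1,5,2,1,4,1,5,2,3,0,0,3,4,1,4,1,4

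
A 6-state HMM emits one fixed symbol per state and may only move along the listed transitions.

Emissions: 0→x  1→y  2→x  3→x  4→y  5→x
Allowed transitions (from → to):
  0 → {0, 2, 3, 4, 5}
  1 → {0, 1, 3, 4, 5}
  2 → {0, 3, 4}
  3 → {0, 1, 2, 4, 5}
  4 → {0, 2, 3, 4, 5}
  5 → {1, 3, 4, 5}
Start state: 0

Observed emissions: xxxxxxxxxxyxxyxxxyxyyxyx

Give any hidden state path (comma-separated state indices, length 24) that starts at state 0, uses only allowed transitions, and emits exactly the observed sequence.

  t0 'x' -> {0,2,3,5}, take 0 (start)
  t1 'x' -> {0,2,3,5}, take 0 (0->0 ok)
  t2 'x' -> {0,2,3,5}, take 3 (0->3 ok)
  t3 'x' -> {0,2,3,5}, take 0 (3->0 ok)
  t4 'x' -> {0,2,3,5}, take 3 (0->3 ok)
  t5 'x' -> {0,2,3,5}, take 2 (3->2 ok)
  t6 'x' -> {0,2,3,5}, take 3 (2->3 ok)
  t7 'x' -> {0,2,3,5}, take 0 (3->0 ok)
  t8 'x' -> {0,2,3,5}, take 3 (0->3 ok)
  t9 'x' -> {0,2,3,5}, take 0 (3->0 ok)
  t10 'y' -> {1,4}, take 4 (0->4 ok)
  t11 'x' -> {0,2,3,5}, take 0 (4->0 ok)
  t12 'x' -> {0,2,3,5}, take 5 (0->5 ok)
  t13 'y' -> {1,4}, take 4 (5->4 ok)
  t14 'x' -> {0,2,3,5}, take 0 (4->0 ok)
  t15 'x' -> {0,2,3,5}, take 3 (0->3 ok)
  t16 'x' -> {0,2,3,5}, take 5 (3->5 ok)
  t17 'y' -> {1,4}, take 4 (5->4 ok)
  t18 'x' -> {0,2,3,5}, take 5 (4->5 ok)
  t19 'y' -> {1,4}, take 1 (5->1 ok)
  t20 'y' -> {1,4}, take 4 (1->4 ok)
  t21 'x' -> {0,2,3,5}, take 3 (4->3 ok)
  t22 'y' -> {1,4}, take 1 (3->1 ok)
  t23 'x' -> {0,2,3,5}, take 0 (1->0 ok)

0,0,3,0,3,2,3,0,3,0,4,0,5,4,0,3,5,4,5,1,4,3,1,0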